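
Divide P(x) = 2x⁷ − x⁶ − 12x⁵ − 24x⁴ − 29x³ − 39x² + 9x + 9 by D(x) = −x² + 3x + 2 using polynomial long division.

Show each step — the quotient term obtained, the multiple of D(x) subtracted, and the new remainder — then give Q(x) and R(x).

Step 1: lead(2x⁷ − x⁶ − 12x⁵ − 24x⁴ − 29x³ − 39x² + 9x + 9) ÷ lead(D) = 2x⁷ ÷ −x² = −2x⁵. Subtract (−2x⁵)·D = 2x⁷ − 6x⁶ − 4x⁵. Remainder: 5x⁶ − 8x⁵ − 24x⁴ − 29x³ − 39x² + 9x + 9.
Step 2: lead(5x⁶ − 8x⁵ − 24x⁴ − 29x³ − 39x² + 9x + 9) ÷ lead(D) = 5x⁶ ÷ −x² = −5x⁴. Subtract (−5x⁴)·D = 5x⁶ − 15x⁵ − 10x⁴. Remainder: 7x⁵ − 14x⁴ − 29x³ − 39x² + 9x + 9.
Step 3: lead(7x⁵ − 14x⁴ − 29x³ − 39x² + 9x + 9) ÷ lead(D) = 7x⁵ ÷ −x² = −7x³. Subtract (−7x³)·D = 7x⁵ − 21x⁴ − 14x³. Remainder: 7x⁴ − 15x³ − 39x² + 9x + 9.
Step 4: lead(7x⁴ − 15x³ − 39x² + 9x + 9) ÷ lead(D) = 7x⁴ ÷ −x² = −7x². Subtract (−7x²)·D = 7x⁴ − 21x³ − 14x². Remainder: 6x³ − 25x² + 9x + 9.
Step 5: lead(6x³ − 25x² + 9x + 9) ÷ lead(D) = 6x³ ÷ −x² = −6x. Subtract (−6x)·D = 6x³ − 18x² − 12x. Remainder: −7x² + 21x + 9.
Step 6: lead(−7x² + 21x + 9) ÷ lead(D) = −7x² ÷ −x² = 7. Subtract (7)·D = −7x² + 21x + 14. Remainder: −5.

Q(x) = −2x⁵ − 5x⁴ − 7x³ − 7x² − 6x + 7; R(x) = −5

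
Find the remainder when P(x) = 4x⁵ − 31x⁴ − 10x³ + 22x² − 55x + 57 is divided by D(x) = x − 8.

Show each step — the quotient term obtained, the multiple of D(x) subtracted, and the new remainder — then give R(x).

Step 1: lead(4x⁵ − 31x⁴ − 10x³ + 22x² − 55x + 57) ÷ lead(D) = 4x⁵ ÷ x = 4x⁴. Subtract (4x⁴)·D = 4x⁵ − 32x⁴. Remainder: x⁴ − 10x³ + 22x² − 55x + 57.
Step 2: lead(x⁴ − 10x³ + 22x² − 55x + 57) ÷ lead(D) = x⁴ ÷ x = x³. Subtract (x³)·D = x⁴ − 8x³. Remainder: −2x³ + 22x² − 55x + 57.
Step 3: lead(−2x³ + 22x² − 55x + 57) ÷ lead(D) = −2x³ ÷ x = −2x². Subtract (−2x²)·D = −2x³ + 16x². Remainder: 6x² − 55x + 57.
Step 4: lead(6x² − 55x + 57) ÷ lead(D) = 6x² ÷ x = 6x. Subtract (6x)·D = 6x² − 48x. Remainder: −7x + 57.
Step 5: lead(−7x + 57) ÷ lead(D) = −7x ÷ x = −7. Subtract (−7)·D = −7x + 56. Remainder: 1.

R(x) = 1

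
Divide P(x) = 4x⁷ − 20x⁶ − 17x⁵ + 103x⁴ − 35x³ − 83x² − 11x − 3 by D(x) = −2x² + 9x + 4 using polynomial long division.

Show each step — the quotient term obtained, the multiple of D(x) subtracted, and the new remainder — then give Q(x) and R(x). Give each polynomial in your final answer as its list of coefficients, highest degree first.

Step 1: lead(4x⁷ − 20x⁶ − 17x⁵ + 103x⁴ − 35x³ − 83x² − 11x − 3) ÷ lead(D) = 4x⁷ ÷ −2x² = −2x⁵. Subtract (−2x⁵)·D = 4x⁷ − 18x⁶ − 8x⁵. Remainder: −2x⁶ − 9x⁵ + 103x⁴ − 35x³ − 83x² − 11x − 3.
Step 2: lead(−2x⁶ − 9x⁵ + 103x⁴ − 35x³ − 83x² − 11x − 3) ÷ lead(D) = −2x⁶ ÷ −2x² = x⁴. Subtract (x⁴)·D = −2x⁶ + 9x⁵ + 4x⁴. Remainder: −18x⁵ + 99x⁴ − 35x³ − 83x² − 11x − 3.
Step 3: lead(−18x⁵ + 99x⁴ − 35x³ − 83x² − 11x − 3) ÷ lead(D) = −18x⁵ ÷ −2x² = 9x³. Subtract (9x³)·D = −18x⁵ + 81x⁴ + 36x³. Remainder: 18x⁴ − 71x³ − 83x² − 11x − 3.
Step 4: lead(18x⁴ − 71x³ − 83x² − 11x − 3) ÷ lead(D) = 18x⁴ ÷ −2x² = −9x². Subtract (−9x²)·D = 18x⁴ − 81x³ − 36x². Remainder: 10x³ − 47x² − 11x − 3.
Step 5: lead(10x³ − 47x² − 11x − 3) ÷ lead(D) = 10x³ ÷ −2x² = −5x. Subtract (−5x)·D = 10x³ − 45x² − 20x. Remainder: −2x² + 9x − 3.
Step 6: lead(−2x² + 9x − 3) ÷ lead(D) = −2x² ÷ −2x² = 1. Subtract (1)·D = −2x² + 9x + 4. Remainder: −7.

Q = [-2, 1, 9, -9, -5, 1]; R = [-7]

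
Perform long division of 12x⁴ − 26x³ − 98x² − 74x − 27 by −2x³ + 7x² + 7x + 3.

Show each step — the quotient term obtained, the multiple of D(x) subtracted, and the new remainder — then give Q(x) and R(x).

Step 1: lead(12x⁴ − 26x³ − 98x² − 74x − 27) ÷ lead(D) = 12x⁴ ÷ −2x³ = −6x. Subtract (−6x)·D = 12x⁴ − 42x³ − 42x² − 18x. Remainder: 16x³ − 56x² − 56x − 27.
Step 2: lead(16x³ − 56x² − 56x − 27) ÷ lead(D) = 16x³ ÷ −2x³ = −8. Subtract (−8)·D = 16x³ − 56x² − 56x − 24. Remainder: −3.

Q(x) = −6x − 8; R(x) = −3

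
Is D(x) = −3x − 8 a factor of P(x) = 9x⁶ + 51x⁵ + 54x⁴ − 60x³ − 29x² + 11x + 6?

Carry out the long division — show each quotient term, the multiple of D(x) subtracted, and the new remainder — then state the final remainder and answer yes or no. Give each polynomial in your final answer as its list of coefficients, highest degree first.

Step 1: lead(9x⁶ + 51x⁵ + 54x⁴ − 60x³ − 29x² + 11x + 6) ÷ lead(D) = 9x⁶ ÷ −3x = −3x⁵. Subtract (−3x⁵)·D = 9x⁶ + 24x⁵. Remainder: 27x⁵ + 54x⁴ − 60x³ − 29x² + 11x + 6.
Step 2: lead(27x⁵ + 54x⁴ − 60x³ − 29x² + 11x + 6) ÷ lead(D) = 27x⁵ ÷ −3x = −9x⁴. Subtract (−9x⁴)·D = 27x⁵ + 72x⁴. Remainder: −18x⁴ − 60x³ − 29x² + 11x + 6.
Step 3: lead(−18x⁴ − 60x³ − 29x² + 11x + 6) ÷ lead(D) = −18x⁴ ÷ −3x = 6x³. Subtract (6x³)·D = −18x⁴ − 48x³. Remainder: −12x³ − 29x² + 11x + 6.
Step 4: lead(−12x³ − 29x² + 11x + 6) ÷ lead(D) = −12x³ ÷ −3x = 4x². Subtract (4x²)·D = −12x³ − 32x². Remainder: 3x² + 11x + 6.
Step 5: lead(3x² + 11x + 6) ÷ lead(D) = 3x² ÷ −3x = −x. Subtract (−x)·D = 3x² + 8x. Remainder: 3x + 6.
Step 6: lead(3x + 6) ÷ lead(D) = 3x ÷ −3x = −1. Subtract (−1)·D = 3x + 8. Remainder: −2.

R = [-2], so D(x) is not a factor of P(x). no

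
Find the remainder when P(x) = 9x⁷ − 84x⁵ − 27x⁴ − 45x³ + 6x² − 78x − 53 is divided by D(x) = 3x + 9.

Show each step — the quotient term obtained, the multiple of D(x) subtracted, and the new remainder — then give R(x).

R(x) = −8

Step 1: lead(9x⁷ − 84x⁵ − 27x⁴ − 45x³ + 6x² − 78x − 53) ÷ lead(D) = 9x⁷ ÷ 3x = 3x⁶. Subtract (3x⁶)·D = 9x⁷ + 27x⁶. Remainder: −27x⁶ − 84x⁵ − 27x⁴ − 45x³ + 6x² − 78x − 53.
Step 2: lead(−27x⁶ − 84x⁵ − 27x⁴ − 45x³ + 6x² − 78x − 53) ÷ lead(D) = −27x⁶ ÷ 3x = −9x⁵. Subtract (−9x⁵)·D = −27x⁶ − 81x⁵. Remainder: −3x⁵ − 27x⁴ − 45x³ + 6x² − 78x − 53.
Step 3: lead(−3x⁵ − 27x⁴ − 45x³ + 6x² − 78x − 53) ÷ lead(D) = −3x⁵ ÷ 3x = −x⁴. Subtract (−x⁴)·D = −3x⁵ − 9x⁴. Remainder: −18x⁴ − 45x³ + 6x² − 78x − 53.
Step 4: lead(−18x⁴ − 45x³ + 6x² − 78x − 53) ÷ lead(D) = −18x⁴ ÷ 3x = −6x³. Subtract (−6x³)·D = −18x⁴ − 54x³. Remainder: 9x³ + 6x² − 78x − 53.
Step 5: lead(9x³ + 6x² − 78x − 53) ÷ lead(D) = 9x³ ÷ 3x = 3x². Subtract (3x²)·D = 9x³ + 27x². Remainder: −21x² − 78x − 53.
Step 6: lead(−21x² − 78x − 53) ÷ lead(D) = −21x² ÷ 3x = −7x. Subtract (−7x)·D = −21x² − 63x. Remainder: −15x − 53.
Step 7: lead(−15x − 53) ÷ lead(D) = −15x ÷ 3x = −5. Subtract (−5)·D = −15x − 45. Remainder: −8.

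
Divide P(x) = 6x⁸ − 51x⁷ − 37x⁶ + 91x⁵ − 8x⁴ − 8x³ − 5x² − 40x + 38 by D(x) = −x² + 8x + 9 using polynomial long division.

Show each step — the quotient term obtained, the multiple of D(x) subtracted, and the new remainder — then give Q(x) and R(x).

Q(x) = −6x⁶ + 3x⁵ + 7x⁴ − 8x³ + 7x² − 8x + 4; R(x) = 2

Step 1: lead(6x⁸ − 51x⁷ − 37x⁶ + 91x⁵ − 8x⁴ − 8x³ − 5x² − 40x + 38) ÷ lead(D) = 6x⁸ ÷ −x² = −6x⁶. Subtract (−6x⁶)·D = 6x⁸ − 48x⁷ − 54x⁶. Remainder: −3x⁷ + 17x⁶ + 91x⁵ − 8x⁴ − 8x³ − 5x² − 40x + 38.
Step 2: lead(−3x⁷ + 17x⁶ + 91x⁵ − 8x⁴ − 8x³ − 5x² − 40x + 38) ÷ lead(D) = −3x⁷ ÷ −x² = 3x⁵. Subtract (3x⁵)·D = −3x⁷ + 24x⁶ + 27x⁵. Remainder: −7x⁶ + 64x⁵ − 8x⁴ − 8x³ − 5x² − 40x + 38.
Step 3: lead(−7x⁶ + 64x⁵ − 8x⁴ − 8x³ − 5x² − 40x + 38) ÷ lead(D) = −7x⁶ ÷ −x² = 7x⁴. Subtract (7x⁴)·D = −7x⁶ + 56x⁵ + 63x⁴. Remainder: 8x⁵ − 71x⁴ − 8x³ − 5x² − 40x + 38.
Step 4: lead(8x⁵ − 71x⁴ − 8x³ − 5x² − 40x + 38) ÷ lead(D) = 8x⁵ ÷ −x² = −8x³. Subtract (−8x³)·D = 8x⁵ − 64x⁴ − 72x³. Remainder: −7x⁴ + 64x³ − 5x² − 40x + 38.
Step 5: lead(−7x⁴ + 64x³ − 5x² − 40x + 38) ÷ lead(D) = −7x⁴ ÷ −x² = 7x². Subtract (7x²)·D = −7x⁴ + 56x³ + 63x². Remainder: 8x³ − 68x² − 40x + 38.
Step 6: lead(8x³ − 68x² − 40x + 38) ÷ lead(D) = 8x³ ÷ −x² = −8x. Subtract (−8x)·D = 8x³ − 64x² − 72x. Remainder: −4x² + 32x + 38.
Step 7: lead(−4x² + 32x + 38) ÷ lead(D) = −4x² ÷ −x² = 4. Subtract (4)·D = −4x² + 32x + 36. Remainder: 2.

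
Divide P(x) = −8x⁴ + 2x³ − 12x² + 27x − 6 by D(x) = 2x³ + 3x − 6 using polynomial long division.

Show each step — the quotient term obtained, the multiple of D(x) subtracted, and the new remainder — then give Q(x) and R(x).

Q(x) = −4x + 1; R(x) = 0

Step 1: lead(−8x⁴ + 2x³ − 12x² + 27x − 6) ÷ lead(D) = −8x⁴ ÷ 2x³ = −4x. Subtract (−4x)·D = −8x⁴ − 12x² + 24x. Remainder: 2x³ + 3x − 6.
Step 2: lead(2x³ + 3x − 6) ÷ lead(D) = 2x³ ÷ 2x³ = 1. Subtract (1)·D = 2x³ + 3x − 6. Remainder: 0.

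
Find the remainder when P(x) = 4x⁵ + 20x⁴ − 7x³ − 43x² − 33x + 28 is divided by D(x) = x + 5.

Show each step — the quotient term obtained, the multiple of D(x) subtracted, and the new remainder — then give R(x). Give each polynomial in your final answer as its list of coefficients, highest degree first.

Step 1: lead(4x⁵ + 20x⁴ − 7x³ − 43x² − 33x + 28) ÷ lead(D) = 4x⁵ ÷ x = 4x⁴. Subtract (4x⁴)·D = 4x⁵ + 20x⁴. Remainder: −7x³ − 43x² − 33x + 28.
Step 2: lead(−7x³ − 43x² − 33x + 28) ÷ lead(D) = −7x³ ÷ x = −7x². Subtract (−7x²)·D = −7x³ − 35x². Remainder: −8x² − 33x + 28.
Step 3: lead(−8x² − 33x + 28) ÷ lead(D) = −8x² ÷ x = −8x. Subtract (−8x)·D = −8x² − 40x. Remainder: 7x + 28.
Step 4: lead(7x + 28) ÷ lead(D) = 7x ÷ x = 7. Subtract (7)·D = 7x + 35. Remainder: −7.

R = [-7]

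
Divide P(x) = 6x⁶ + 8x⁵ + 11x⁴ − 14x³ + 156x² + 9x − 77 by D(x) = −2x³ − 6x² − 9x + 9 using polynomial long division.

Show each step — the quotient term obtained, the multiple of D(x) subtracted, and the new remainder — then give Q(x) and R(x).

Q(x) = −3x³ + 5x² − 7x − 8; R(x) = −5

Step 1: lead(6x⁶ + 8x⁵ + 11x⁴ − 14x³ + 156x² + 9x − 77) ÷ lead(D) = 6x⁶ ÷ −2x³ = −3x³. Subtract (−3x³)·D = 6x⁶ + 18x⁵ + 27x⁴ − 27x³. Remainder: −10x⁵ − 16x⁴ + 13x³ + 156x² + 9x − 77.
Step 2: lead(−10x⁵ − 16x⁴ + 13x³ + 156x² + 9x − 77) ÷ lead(D) = −10x⁵ ÷ −2x³ = 5x². Subtract (5x²)·D = −10x⁵ − 30x⁴ − 45x³ + 45x². Remainder: 14x⁴ + 58x³ + 111x² + 9x − 77.
Step 3: lead(14x⁴ + 58x³ + 111x² + 9x − 77) ÷ lead(D) = 14x⁴ ÷ −2x³ = −7x. Subtract (−7x)·D = 14x⁴ + 42x³ + 63x² − 63x. Remainder: 16x³ + 48x² + 72x − 77.
Step 4: lead(16x³ + 48x² + 72x − 77) ÷ lead(D) = 16x³ ÷ −2x³ = −8. Subtract (−8)·D = 16x³ + 48x² + 72x − 72. Remainder: −5.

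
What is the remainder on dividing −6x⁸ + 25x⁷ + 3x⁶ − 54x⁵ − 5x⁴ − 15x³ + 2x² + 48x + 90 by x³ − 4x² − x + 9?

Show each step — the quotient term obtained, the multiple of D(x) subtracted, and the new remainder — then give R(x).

R(x) = −6x + 9

Step 1: lead(−6x⁸ + 25x⁷ + 3x⁶ − 54x⁵ − 5x⁴ − 15x³ + 2x² + 48x + 90) ÷ lead(D) = −6x⁸ ÷ x³ = −6x⁵. Subtract (−6x⁵)·D = −6x⁸ + 24x⁷ + 6x⁶ − 54x⁵. Remainder: x⁷ − 3x⁶ − 5x⁴ − 15x³ + 2x² + 48x + 90.
Step 2: lead(x⁷ − 3x⁶ − 5x⁴ − 15x³ + 2x² + 48x + 90) ÷ lead(D) = x⁷ ÷ x³ = x⁴. Subtract (x⁴)·D = x⁷ − 4x⁶ − x⁵ + 9x⁴. Remainder: x⁶ + x⁵ − 14x⁴ − 15x³ + 2x² + 48x + 90.
Step 3: lead(x⁶ + x⁵ − 14x⁴ − 15x³ + 2x² + 48x + 90) ÷ lead(D) = x⁶ ÷ x³ = x³. Subtract (x³)·D = x⁶ − 4x⁵ − x⁴ + 9x³. Remainder: 5x⁵ − 13x⁴ − 24x³ + 2x² + 48x + 90.
Step 4: lead(5x⁵ − 13x⁴ − 24x³ + 2x² + 48x + 90) ÷ lead(D) = 5x⁵ ÷ x³ = 5x². Subtract (5x²)·D = 5x⁵ − 20x⁴ − 5x³ + 45x². Remainder: 7x⁴ − 19x³ − 43x² + 48x + 90.
Step 5: lead(7x⁴ − 19x³ − 43x² + 48x + 90) ÷ lead(D) = 7x⁴ ÷ x³ = 7x. Subtract (7x)·D = 7x⁴ − 28x³ − 7x² + 63x. Remainder: 9x³ − 36x² − 15x + 90.
Step 6: lead(9x³ − 36x² − 15x + 90) ÷ lead(D) = 9x³ ÷ x³ = 9. Subtract (9)·D = 9x³ − 36x² − 9x + 81. Remainder: −6x + 9.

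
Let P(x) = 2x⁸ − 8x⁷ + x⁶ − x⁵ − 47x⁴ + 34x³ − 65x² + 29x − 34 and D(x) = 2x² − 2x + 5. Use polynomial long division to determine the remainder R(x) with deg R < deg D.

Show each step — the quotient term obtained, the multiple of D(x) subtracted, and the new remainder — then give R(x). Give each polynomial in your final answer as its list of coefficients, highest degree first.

R = [1]

Step 1: lead(2x⁸ − 8x⁷ + x⁶ − x⁵ − 47x⁴ + 34x³ − 65x² + 29x − 34) ÷ lead(D) = 2x⁸ ÷ 2x² = x⁶. Subtract (x⁶)·D = 2x⁸ − 2x⁷ + 5x⁶. Remainder: −6x⁷ − 4x⁶ − x⁵ − 47x⁴ + 34x³ − 65x² + 29x − 34.
Step 2: lead(−6x⁷ − 4x⁶ − x⁵ − 47x⁴ + 34x³ − 65x² + 29x − 34) ÷ lead(D) = −6x⁷ ÷ 2x² = −3x⁵. Subtract (−3x⁵)·D = −6x⁷ + 6x⁶ − 15x⁵. Remainder: −10x⁶ + 14x⁵ − 47x⁴ + 34x³ − 65x² + 29x − 34.
Step 3: lead(−10x⁶ + 14x⁵ − 47x⁴ + 34x³ − 65x² + 29x − 34) ÷ lead(D) = −10x⁶ ÷ 2x² = −5x⁴. Subtract (−5x⁴)·D = −10x⁶ + 10x⁵ − 25x⁴. Remainder: 4x⁵ − 22x⁴ + 34x³ − 65x² + 29x − 34.
Step 4: lead(4x⁵ − 22x⁴ + 34x³ − 65x² + 29x − 34) ÷ lead(D) = 4x⁵ ÷ 2x² = 2x³. Subtract (2x³)·D = 4x⁵ − 4x⁴ + 10x³. Remainder: −18x⁴ + 24x³ − 65x² + 29x − 34.
Step 5: lead(−18x⁴ + 24x³ − 65x² + 29x − 34) ÷ lead(D) = −18x⁴ ÷ 2x² = −9x². Subtract (−9x²)·D = −18x⁴ + 18x³ − 45x². Remainder: 6x³ − 20x² + 29x − 34.
Step 6: lead(6x³ − 20x² + 29x − 34) ÷ lead(D) = 6x³ ÷ 2x² = 3x. Subtract (3x)·D = 6x³ − 6x² + 15x. Remainder: −14x² + 14x − 34.
Step 7: lead(−14x² + 14x − 34) ÷ lead(D) = −14x² ÷ 2x² = −7. Subtract (−7)·D = −14x² + 14x − 35. Remainder: 1.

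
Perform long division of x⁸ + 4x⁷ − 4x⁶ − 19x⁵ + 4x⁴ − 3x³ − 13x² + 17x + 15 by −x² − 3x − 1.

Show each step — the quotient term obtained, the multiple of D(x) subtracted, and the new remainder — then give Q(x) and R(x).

Q(x) = −x⁶ − x⁵ + 8x⁴ − 4x³ + 7x − 8; R(x) = 7

Step 1: lead(x⁸ + 4x⁷ − 4x⁶ − 19x⁵ + 4x⁴ − 3x³ − 13x² + 17x + 15) ÷ lead(D) = x⁸ ÷ −x² = −x⁶. Subtract (−x⁶)·D = x⁸ + 3x⁷ + x⁶. Remainder: x⁷ − 5x⁶ − 19x⁵ + 4x⁴ − 3x³ − 13x² + 17x + 15.
Step 2: lead(x⁷ − 5x⁶ − 19x⁵ + 4x⁴ − 3x³ − 13x² + 17x + 15) ÷ lead(D) = x⁷ ÷ −x² = −x⁵. Subtract (−x⁵)·D = x⁷ + 3x⁶ + x⁵. Remainder: −8x⁶ − 20x⁵ + 4x⁴ − 3x³ − 13x² + 17x + 15.
Step 3: lead(−8x⁶ − 20x⁵ + 4x⁴ − 3x³ − 13x² + 17x + 15) ÷ lead(D) = −8x⁶ ÷ −x² = 8x⁴. Subtract (8x⁴)·D = −8x⁶ − 24x⁵ − 8x⁴. Remainder: 4x⁵ + 12x⁴ − 3x³ − 13x² + 17x + 15.
Step 4: lead(4x⁵ + 12x⁴ − 3x³ − 13x² + 17x + 15) ÷ lead(D) = 4x⁵ ÷ −x² = −4x³. Subtract (−4x³)·D = 4x⁵ + 12x⁴ + 4x³. Remainder: −7x³ − 13x² + 17x + 15.
Step 5: lead(−7x³ − 13x² + 17x + 15) ÷ lead(D) = −7x³ ÷ −x² = 7x. Subtract (7x)·D = −7x³ − 21x² − 7x. Remainder: 8x² + 24x + 15.
Step 6: lead(8x² + 24x + 15) ÷ lead(D) = 8x² ÷ −x² = −8. Subtract (−8)·D = 8x² + 24x + 8. Remainder: 7.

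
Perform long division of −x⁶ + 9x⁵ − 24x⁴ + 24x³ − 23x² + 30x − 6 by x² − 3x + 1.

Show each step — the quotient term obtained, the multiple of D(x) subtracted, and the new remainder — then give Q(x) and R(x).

Q(x) = −x⁴ + 6x³ − 5x² + 3x − 9; R(x) = 3

Step 1: lead(−x⁶ + 9x⁵ − 24x⁴ + 24x³ − 23x² + 30x − 6) ÷ lead(D) = −x⁶ ÷ x² = −x⁴. Subtract (−x⁴)·D = −x⁶ + 3x⁵ − x⁴. Remainder: 6x⁵ − 23x⁴ + 24x³ − 23x² + 30x − 6.
Step 2: lead(6x⁵ − 23x⁴ + 24x³ − 23x² + 30x − 6) ÷ lead(D) = 6x⁵ ÷ x² = 6x³. Subtract (6x³)·D = 6x⁵ − 18x⁴ + 6x³. Remainder: −5x⁴ + 18x³ − 23x² + 30x − 6.
Step 3: lead(−5x⁴ + 18x³ − 23x² + 30x − 6) ÷ lead(D) = −5x⁴ ÷ x² = −5x². Subtract (−5x²)·D = −5x⁴ + 15x³ − 5x². Remainder: 3x³ − 18x² + 30x − 6.
Step 4: lead(3x³ − 18x² + 30x − 6) ÷ lead(D) = 3x³ ÷ x² = 3x. Subtract (3x)·D = 3x³ − 9x² + 3x. Remainder: −9x² + 27x − 6.
Step 5: lead(−9x² + 27x − 6) ÷ lead(D) = −9x² ÷ x² = −9. Subtract (−9)·D = −9x² + 27x − 9. Remainder: 3.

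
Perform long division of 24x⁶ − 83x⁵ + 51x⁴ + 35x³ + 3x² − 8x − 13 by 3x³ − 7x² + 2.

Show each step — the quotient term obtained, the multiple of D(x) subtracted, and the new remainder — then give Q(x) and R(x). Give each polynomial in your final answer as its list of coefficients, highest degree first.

Q = [8, -9, -4, -3]; R = [-7]

Step 1: lead(24x⁶ − 83x⁵ + 51x⁴ + 35x³ + 3x² − 8x − 13) ÷ lead(D) = 24x⁶ ÷ 3x³ = 8x³. Subtract (8x³)·D = 24x⁶ − 56x⁵ + 16x³. Remainder: −27x⁵ + 51x⁴ + 19x³ + 3x² − 8x − 13.
Step 2: lead(−27x⁵ + 51x⁴ + 19x³ + 3x² − 8x − 13) ÷ lead(D) = −27x⁵ ÷ 3x³ = −9x². Subtract (−9x²)·D = −27x⁵ + 63x⁴ − 18x². Remainder: −12x⁴ + 19x³ + 21x² − 8x − 13.
Step 3: lead(−12x⁴ + 19x³ + 21x² − 8x − 13) ÷ lead(D) = −12x⁴ ÷ 3x³ = −4x. Subtract (−4x)·D = −12x⁴ + 28x³ − 8x. Remainder: −9x³ + 21x² − 13.
Step 4: lead(−9x³ + 21x² − 13) ÷ lead(D) = −9x³ ÷ 3x³ = −3. Subtract (−3)·D = −9x³ + 21x² − 6. Remainder: −7.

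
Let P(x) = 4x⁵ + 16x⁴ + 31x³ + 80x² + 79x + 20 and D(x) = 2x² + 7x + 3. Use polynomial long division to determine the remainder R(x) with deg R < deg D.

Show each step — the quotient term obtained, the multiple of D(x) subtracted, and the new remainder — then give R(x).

R(x) = 3x − 1

Step 1: lead(4x⁵ + 16x⁴ + 31x³ + 80x² + 79x + 20) ÷ lead(D) = 4x⁵ ÷ 2x² = 2x³. Subtract (2x³)·D = 4x⁵ + 14x⁴ + 6x³. Remainder: 2x⁴ + 25x³ + 80x² + 79x + 20.
Step 2: lead(2x⁴ + 25x³ + 80x² + 79x + 20) ÷ lead(D) = 2x⁴ ÷ 2x² = x². Subtract (x²)·D = 2x⁴ + 7x³ + 3x². Remainder: 18x³ + 77x² + 79x + 20.
Step 3: lead(18x³ + 77x² + 79x + 20) ÷ lead(D) = 18x³ ÷ 2x² = 9x. Subtract (9x)·D = 18x³ + 63x² + 27x. Remainder: 14x² + 52x + 20.
Step 4: lead(14x² + 52x + 20) ÷ lead(D) = 14x² ÷ 2x² = 7. Subtract (7)·D = 14x² + 49x + 21. Remainder: 3x − 1.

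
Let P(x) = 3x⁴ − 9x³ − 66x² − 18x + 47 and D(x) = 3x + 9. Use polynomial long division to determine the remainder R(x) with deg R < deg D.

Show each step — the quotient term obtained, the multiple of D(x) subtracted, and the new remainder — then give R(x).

Step 1: lead(3x⁴ − 9x³ − 66x² − 18x + 47) ÷ lead(D) = 3x⁴ ÷ 3x = x³. Subtract (x³)·D = 3x⁴ + 9x³. Remainder: −18x³ − 66x² − 18x + 47.
Step 2: lead(−18x³ − 66x² − 18x + 47) ÷ lead(D) = −18x³ ÷ 3x = −6x². Subtract (−6x²)·D = −18x³ − 54x². Remainder: −12x² − 18x + 47.
Step 3: lead(−12x² − 18x + 47) ÷ lead(D) = −12x² ÷ 3x = −4x. Subtract (−4x)·D = −12x² − 36x. Remainder: 18x + 47.
Step 4: lead(18x + 47) ÷ lead(D) = 18x ÷ 3x = 6. Subtract (6)·D = 18x + 54. Remainder: −7.

R(x) = −7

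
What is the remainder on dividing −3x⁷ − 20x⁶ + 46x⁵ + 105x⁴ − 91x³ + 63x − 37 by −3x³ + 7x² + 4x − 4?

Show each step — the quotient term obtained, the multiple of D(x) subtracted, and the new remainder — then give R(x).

R(x) = −3x² − 5x − 1

Step 1: lead(−3x⁷ − 20x⁶ + 46x⁵ + 105x⁴ − 91x³ + 63x − 37) ÷ lead(D) = −3x⁷ ÷ −3x³ = x⁴. Subtract (x⁴)·D = −3x⁷ + 7x⁶ + 4x⁵ − 4x⁴. Remainder: −27x⁶ + 42x⁵ + 109x⁴ − 91x³ + 63x − 37.
Step 2: lead(−27x⁶ + 42x⁵ + 109x⁴ − 91x³ + 63x − 37) ÷ lead(D) = −27x⁶ ÷ −3x³ = 9x³. Subtract (9x³)·D = −27x⁶ + 63x⁵ + 36x⁴ − 36x³. Remainder: −21x⁵ + 73x⁴ − 55x³ + 63x − 37.
Step 3: lead(−21x⁵ + 73x⁴ − 55x³ + 63x − 37) ÷ lead(D) = −21x⁵ ÷ −3x³ = 7x². Subtract (7x²)·D = −21x⁵ + 49x⁴ + 28x³ − 28x². Remainder: 24x⁴ − 83x³ + 28x² + 63x − 37.
Step 4: lead(24x⁴ − 83x³ + 28x² + 63x − 37) ÷ lead(D) = 24x⁴ ÷ −3x³ = −8x. Subtract (−8x)·D = 24x⁴ − 56x³ − 32x² + 32x. Remainder: −27x³ + 60x² + 31x − 37.
Step 5: lead(−27x³ + 60x² + 31x − 37) ÷ lead(D) = −27x³ ÷ −3x³ = 9. Subtract (9)·D = −27x³ + 63x² + 36x − 36. Remainder: −3x² − 5x − 1.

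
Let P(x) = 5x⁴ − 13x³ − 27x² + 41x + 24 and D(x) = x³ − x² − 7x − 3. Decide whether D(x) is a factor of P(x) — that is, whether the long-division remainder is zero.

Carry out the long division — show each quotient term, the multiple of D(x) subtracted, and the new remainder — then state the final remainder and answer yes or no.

R(x) = 0, so D(x) is a factor of P(x). yes

Step 1: lead(5x⁴ − 13x³ − 27x² + 41x + 24) ÷ lead(D) = 5x⁴ ÷ x³ = 5x. Subtract (5x)·D = 5x⁴ − 5x³ − 35x² − 15x. Remainder: −8x³ + 8x² + 56x + 24.
Step 2: lead(−8x³ + 8x² + 56x + 24) ÷ lead(D) = −8x³ ÷ x³ = −8. Subtract (−8)·D = −8x³ + 8x² + 56x + 24. Remainder: 0.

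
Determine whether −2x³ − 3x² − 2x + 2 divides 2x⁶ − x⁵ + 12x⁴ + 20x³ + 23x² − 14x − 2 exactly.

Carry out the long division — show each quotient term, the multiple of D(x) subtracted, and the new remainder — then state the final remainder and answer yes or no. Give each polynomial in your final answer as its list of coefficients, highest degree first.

Step 1: lead(2x⁶ − x⁵ + 12x⁴ + 20x³ + 23x² − 14x − 2) ÷ lead(D) = 2x⁶ ÷ −2x³ = −x³. Subtract (−x³)·D = 2x⁶ + 3x⁵ + 2x⁴ − 2x³. Remainder: −4x⁵ + 10x⁴ + 22x³ + 23x² − 14x − 2.
Step 2: lead(−4x⁵ + 10x⁴ + 22x³ + 23x² − 14x − 2) ÷ lead(D) = −4x⁵ ÷ −2x³ = 2x². Subtract (2x²)·D = −4x⁵ − 6x⁴ − 4x³ + 4x². Remainder: 16x⁴ + 26x³ + 19x² − 14x − 2.
Step 3: lead(16x⁴ + 26x³ + 19x² − 14x − 2) ÷ lead(D) = 16x⁴ ÷ −2x³ = −8x. Subtract (−8x)·D = 16x⁴ + 24x³ + 16x² − 16x. Remainder: 2x³ + 3x² + 2x − 2.
Step 4: lead(2x³ + 3x² + 2x − 2) ÷ lead(D) = 2x³ ÷ −2x³ = −1. Subtract (−1)·D = 2x³ + 3x² + 2x − 2. Remainder: 0.

R = [0], so D(x) is a factor of P(x). yes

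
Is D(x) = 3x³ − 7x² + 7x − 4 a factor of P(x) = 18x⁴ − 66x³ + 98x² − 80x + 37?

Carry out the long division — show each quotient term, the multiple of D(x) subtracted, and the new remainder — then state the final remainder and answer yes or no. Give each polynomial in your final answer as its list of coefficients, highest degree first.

R = [5], so D(x) is not a factor of P(x). no

Step 1: lead(18x⁴ − 66x³ + 98x² − 80x + 37) ÷ lead(D) = 18x⁴ ÷ 3x³ = 6x. Subtract (6x)·D = 18x⁴ − 42x³ + 42x² − 24x. Remainder: −24x³ + 56x² − 56x + 37.
Step 2: lead(−24x³ + 56x² − 56x + 37) ÷ lead(D) = −24x³ ÷ 3x³ = −8. Subtract (−8)·D = −24x³ + 56x² − 56x + 32. Remainder: 5.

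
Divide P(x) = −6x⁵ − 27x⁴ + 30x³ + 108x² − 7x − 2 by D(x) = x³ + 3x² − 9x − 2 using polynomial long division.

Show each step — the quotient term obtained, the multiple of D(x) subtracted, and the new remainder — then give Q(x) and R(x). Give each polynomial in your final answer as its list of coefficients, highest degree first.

Q = [-6, -9, 3]; R = [6, 2, 4]

Step 1: lead(−6x⁵ − 27x⁴ + 30x³ + 108x² − 7x − 2) ÷ lead(D) = −6x⁵ ÷ x³ = −6x². Subtract (−6x²)·D = −6x⁵ − 18x⁴ + 54x³ + 12x². Remainder: −9x⁴ − 24x³ + 96x² − 7x − 2.
Step 2: lead(−9x⁴ − 24x³ + 96x² − 7x − 2) ÷ lead(D) = −9x⁴ ÷ x³ = −9x. Subtract (−9x)·D = −9x⁴ − 27x³ + 81x² + 18x. Remainder: 3x³ + 15x² − 25x − 2.
Step 3: lead(3x³ + 15x² − 25x − 2) ÷ lead(D) = 3x³ ÷ x³ = 3. Subtract (3)·D = 3x³ + 9x² − 27x − 6. Remainder: 6x² + 2x + 4.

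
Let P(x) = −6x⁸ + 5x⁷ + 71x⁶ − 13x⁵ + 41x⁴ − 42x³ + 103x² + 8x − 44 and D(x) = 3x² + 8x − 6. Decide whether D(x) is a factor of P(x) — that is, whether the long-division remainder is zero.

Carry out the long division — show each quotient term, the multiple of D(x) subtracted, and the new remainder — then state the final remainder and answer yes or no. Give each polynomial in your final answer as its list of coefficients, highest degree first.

Step 1: lead(−6x⁸ + 5x⁷ + 71x⁶ − 13x⁵ + 41x⁴ − 42x³ + 103x² + 8x − 44) ÷ lead(D) = −6x⁸ ÷ 3x² = −2x⁶. Subtract (−2x⁶)·D = −6x⁸ − 16x⁷ + 12x⁶. Remainder: 21x⁷ + 59x⁶ − 13x⁵ + 41x⁴ − 42x³ + 103x² + 8x − 44.
Step 2: lead(21x⁷ + 59x⁶ − 13x⁵ + 41x⁴ − 42x³ + 103x² + 8x − 44) ÷ lead(D) = 21x⁷ ÷ 3x² = 7x⁵. Subtract (7x⁵)·D = 21x⁷ + 56x⁶ − 42x⁵. Remainder: 3x⁶ + 29x⁵ + 41x⁴ − 42x³ + 103x² + 8x − 44.
Step 3: lead(3x⁶ + 29x⁵ + 41x⁴ − 42x³ + 103x² + 8x − 44) ÷ lead(D) = 3x⁶ ÷ 3x² = x⁴. Subtract (x⁴)·D = 3x⁶ + 8x⁵ − 6x⁴. Remainder: 21x⁵ + 47x⁴ − 42x³ + 103x² + 8x − 44.
Step 4: lead(21x⁵ + 47x⁴ − 42x³ + 103x² + 8x − 44) ÷ lead(D) = 21x⁵ ÷ 3x² = 7x³. Subtract (7x³)·D = 21x⁵ + 56x⁴ − 42x³. Remainder: −9x⁴ + 103x² + 8x − 44.
Step 5: lead(−9x⁴ + 103x² + 8x − 44) ÷ lead(D) = −9x⁴ ÷ 3x² = −3x². Subtract (−3x²)·D = −9x⁴ − 24x³ + 18x². Remainder: 24x³ + 85x² + 8x − 44.
Step 6: lead(24x³ + 85x² + 8x − 44) ÷ lead(D) = 24x³ ÷ 3x² = 8x. Subtract (8x)·D = 24x³ + 64x² − 48x. Remainder: 21x² + 56x − 44.
Step 7: lead(21x² + 56x − 44) ÷ lead(D) = 21x² ÷ 3x² = 7. Subtract (7)·D = 21x² + 56x − 42. Remainder: −2.

R = [-2], so D(x) is not a factor of P(x). no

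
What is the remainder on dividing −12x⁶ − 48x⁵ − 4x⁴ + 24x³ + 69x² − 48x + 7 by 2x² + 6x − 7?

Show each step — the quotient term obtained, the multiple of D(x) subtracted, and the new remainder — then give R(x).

Step 1: lead(−12x⁶ − 48x⁵ − 4x⁴ + 24x³ + 69x² − 48x + 7) ÷ lead(D) = −12x⁶ ÷ 2x² = −6x⁴. Subtract (−6x⁴)·D = −12x⁶ − 36x⁵ + 42x⁴. Remainder: −12x⁵ − 46x⁴ + 24x³ + 69x² − 48x + 7.
Step 2: lead(−12x⁵ − 46x⁴ + 24x³ + 69x² − 48x + 7) ÷ lead(D) = −12x⁵ ÷ 2x² = −6x³. Subtract (−6x³)·D = −12x⁵ − 36x⁴ + 42x³. Remainder: −10x⁴ − 18x³ + 69x² − 48x + 7.
Step 3: lead(−10x⁴ − 18x³ + 69x² − 48x + 7) ÷ lead(D) = −10x⁴ ÷ 2x² = −5x². Subtract (−5x²)·D = −10x⁴ − 30x³ + 35x². Remainder: 12x³ + 34x² − 48x + 7.
Step 4: lead(12x³ + 34x² − 48x + 7) ÷ lead(D) = 12x³ ÷ 2x² = 6x. Subtract (6x)·D = 12x³ + 36x² − 42x. Remainder: −2x² − 6x + 7.
Step 5: lead(−2x² − 6x + 7) ÷ lead(D) = −2x² ÷ 2x² = −1. Subtract (−1)·D = −2x² − 6x + 7. Remainder: 0.

R(x) = 0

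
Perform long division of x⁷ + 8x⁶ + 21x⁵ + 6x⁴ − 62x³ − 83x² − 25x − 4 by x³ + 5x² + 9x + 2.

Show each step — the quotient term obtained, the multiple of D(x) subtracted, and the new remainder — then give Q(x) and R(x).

Q(x) = x⁴ + 3x³ − 3x² − 8x − 1; R(x) = −2

Step 1: lead(x⁷ + 8x⁶ + 21x⁵ + 6x⁴ − 62x³ − 83x² − 25x − 4) ÷ lead(D) = x⁷ ÷ x³ = x⁴. Subtract (x⁴)·D = x⁷ + 5x⁶ + 9x⁵ + 2x⁴. Remainder: 3x⁶ + 12x⁵ + 4x⁴ − 62x³ − 83x² − 25x − 4.
Step 2: lead(3x⁶ + 12x⁵ + 4x⁴ − 62x³ − 83x² − 25x − 4) ÷ lead(D) = 3x⁶ ÷ x³ = 3x³. Subtract (3x³)·D = 3x⁶ + 15x⁵ + 27x⁴ + 6x³. Remainder: −3x⁵ − 23x⁴ − 68x³ − 83x² − 25x − 4.
Step 3: lead(−3x⁵ − 23x⁴ − 68x³ − 83x² − 25x − 4) ÷ lead(D) = −3x⁵ ÷ x³ = −3x². Subtract (−3x²)·D = −3x⁵ − 15x⁴ − 27x³ − 6x². Remainder: −8x⁴ − 41x³ − 77x² − 25x − 4.
Step 4: lead(−8x⁴ − 41x³ − 77x² − 25x − 4) ÷ lead(D) = −8x⁴ ÷ x³ = −8x. Subtract (−8x)·D = −8x⁴ − 40x³ − 72x² − 16x. Remainder: −x³ − 5x² − 9x − 4.
Step 5: lead(−x³ − 5x² − 9x − 4) ÷ lead(D) = −x³ ÷ x³ = −1. Subtract (−1)·D = −x³ − 5x² − 9x − 2. Remainder: −2.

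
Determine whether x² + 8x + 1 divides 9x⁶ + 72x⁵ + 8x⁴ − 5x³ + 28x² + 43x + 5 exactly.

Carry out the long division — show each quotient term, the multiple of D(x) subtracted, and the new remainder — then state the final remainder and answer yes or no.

R(x) = 0, so D(x) is a factor of P(x). yes

Step 1: lead(9x⁶ + 72x⁵ + 8x⁴ − 5x³ + 28x² + 43x + 5) ÷ lead(D) = 9x⁶ ÷ x² = 9x⁴. Subtract (9x⁴)·D = 9x⁶ + 72x⁵ + 9x⁴. Remainder: −x⁴ − 5x³ + 28x² + 43x + 5.
Step 2: lead(−x⁴ − 5x³ + 28x² + 43x + 5) ÷ lead(D) = −x⁴ ÷ x² = −x². Subtract (−x²)·D = −x⁴ − 8x³ − x². Remainder: 3x³ + 29x² + 43x + 5.
Step 3: lead(3x³ + 29x² + 43x + 5) ÷ lead(D) = 3x³ ÷ x² = 3x. Subtract (3x)·D = 3x³ + 24x² + 3x. Remainder: 5x² + 40x + 5.
Step 4: lead(5x² + 40x + 5) ÷ lead(D) = 5x² ÷ x² = 5. Subtract (5)·D = 5x² + 40x + 5. Remainder: 0.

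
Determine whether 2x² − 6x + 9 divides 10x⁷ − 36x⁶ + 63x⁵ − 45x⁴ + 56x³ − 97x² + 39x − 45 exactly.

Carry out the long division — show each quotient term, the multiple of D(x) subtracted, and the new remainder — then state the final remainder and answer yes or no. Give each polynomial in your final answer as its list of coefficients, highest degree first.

R = [0], so D(x) is a factor of P(x). yes

Step 1: lead(10x⁷ − 36x⁶ + 63x⁵ − 45x⁴ + 56x³ − 97x² + 39x − 45) ÷ lead(D) = 10x⁷ ÷ 2x² = 5x⁵. Subtract (5x⁵)·D = 10x⁷ − 30x⁶ + 45x⁵. Remainder: −6x⁶ + 18x⁵ − 45x⁴ + 56x³ − 97x² + 39x − 45.
Step 2: lead(−6x⁶ + 18x⁵ − 45x⁴ + 56x³ − 97x² + 39x − 45) ÷ lead(D) = −6x⁶ ÷ 2x² = −3x⁴. Subtract (−3x⁴)·D = −6x⁶ + 18x⁵ − 27x⁴. Remainder: −18x⁴ + 56x³ − 97x² + 39x − 45.
Step 3: lead(−18x⁴ + 56x³ − 97x² + 39x − 45) ÷ lead(D) = −18x⁴ ÷ 2x² = −9x². Subtract (−9x²)·D = −18x⁴ + 54x³ − 81x². Remainder: 2x³ − 16x² + 39x − 45.
Step 4: lead(2x³ − 16x² + 39x − 45) ÷ lead(D) = 2x³ ÷ 2x² = x. Subtract (x)·D = 2x³ − 6x² + 9x. Remainder: −10x² + 30x − 45.
Step 5: lead(−10x² + 30x − 45) ÷ lead(D) = −10x² ÷ 2x² = −5. Subtract (−5)·D = −10x² + 30x − 45. Remainder: 0.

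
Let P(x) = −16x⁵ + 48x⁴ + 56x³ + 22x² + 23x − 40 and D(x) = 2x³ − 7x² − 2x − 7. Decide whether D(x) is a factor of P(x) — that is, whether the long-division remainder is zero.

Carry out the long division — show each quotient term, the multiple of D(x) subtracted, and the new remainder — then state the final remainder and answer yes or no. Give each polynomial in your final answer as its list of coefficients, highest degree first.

Step 1: lead(−16x⁵ + 48x⁴ + 56x³ + 22x² + 23x − 40) ÷ lead(D) = −16x⁵ ÷ 2x³ = −8x². Subtract (−8x²)·D = −16x⁵ + 56x⁴ + 16x³ + 56x². Remainder: −8x⁴ + 40x³ − 34x² + 23x − 40.
Step 2: lead(−8x⁴ + 40x³ − 34x² + 23x − 40) ÷ lead(D) = −8x⁴ ÷ 2x³ = −4x. Subtract (−4x)·D = −8x⁴ + 28x³ + 8x² + 28x. Remainder: 12x³ − 42x² − 5x − 40.
Step 3: lead(12x³ − 42x² − 5x − 40) ÷ lead(D) = 12x³ ÷ 2x³ = 6. Subtract (6)·D = 12x³ − 42x² − 12x − 42. Remainder: 7x + 2.

R = [7, 2], so D(x) is not a factor of P(x). no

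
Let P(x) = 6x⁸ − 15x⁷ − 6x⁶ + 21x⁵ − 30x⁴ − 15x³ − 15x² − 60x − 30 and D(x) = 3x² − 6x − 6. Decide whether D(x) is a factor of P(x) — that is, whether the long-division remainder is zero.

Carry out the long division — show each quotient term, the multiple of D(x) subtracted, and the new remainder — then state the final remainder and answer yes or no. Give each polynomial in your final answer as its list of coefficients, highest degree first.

R = [0], so D(x) is a factor of P(x). yes

Step 1: lead(6x⁸ − 15x⁷ − 6x⁶ + 21x⁵ − 30x⁴ − 15x³ − 15x² − 60x − 30) ÷ lead(D) = 6x⁸ ÷ 3x² = 2x⁶. Subtract (2x⁶)·D = 6x⁸ − 12x⁷ − 12x⁶. Remainder: −3x⁷ + 6x⁶ + 21x⁵ − 30x⁴ − 15x³ − 15x² − 60x − 30.
Step 2: lead(−3x⁷ + 6x⁶ + 21x⁵ − 30x⁴ − 15x³ − 15x² − 60x − 30) ÷ lead(D) = −3x⁷ ÷ 3x² = −x⁵. Subtract (−x⁵)·D = −3x⁷ + 6x⁶ + 6x⁵. Remainder: 15x⁵ − 30x⁴ − 15x³ − 15x² − 60x − 30.
Step 3: lead(15x⁵ − 30x⁴ − 15x³ − 15x² − 60x − 30) ÷ lead(D) = 15x⁵ ÷ 3x² = 5x³. Subtract (5x³)·D = 15x⁵ − 30x⁴ − 30x³. Remainder: 15x³ − 15x² − 60x − 30.
Step 4: lead(15x³ − 15x² − 60x − 30) ÷ lead(D) = 15x³ ÷ 3x² = 5x. Subtract (5x)·D = 15x³ − 30x² − 30x. Remainder: 15x² − 30x − 30.
Step 5: lead(15x² − 30x − 30) ÷ lead(D) = 15x² ÷ 3x² = 5. Subtract (5)·D = 15x² − 30x − 30. Remainder: 0.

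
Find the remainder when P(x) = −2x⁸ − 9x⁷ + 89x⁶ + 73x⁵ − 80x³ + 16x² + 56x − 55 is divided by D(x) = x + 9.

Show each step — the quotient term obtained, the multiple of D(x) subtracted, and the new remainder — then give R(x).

R(x) = 8

Step 1: lead(−2x⁸ − 9x⁷ + 89x⁶ + 73x⁵ − 80x³ + 16x² + 56x − 55) ÷ lead(D) = −2x⁸ ÷ x = −2x⁷. Subtract (−2x⁷)·D = −2x⁸ − 18x⁷. Remainder: 9x⁷ + 89x⁶ + 73x⁵ − 80x³ + 16x² + 56x − 55.
Step 2: lead(9x⁷ + 89x⁶ + 73x⁵ − 80x³ + 16x² + 56x − 55) ÷ lead(D) = 9x⁷ ÷ x = 9x⁶. Subtract (9x⁶)·D = 9x⁷ + 81x⁶. Remainder: 8x⁶ + 73x⁵ − 80x³ + 16x² + 56x − 55.
Step 3: lead(8x⁶ + 73x⁵ − 80x³ + 16x² + 56x − 55) ÷ lead(D) = 8x⁶ ÷ x = 8x⁵. Subtract (8x⁵)·D = 8x⁶ + 72x⁵. Remainder: x⁵ − 80x³ + 16x² + 56x − 55.
Step 4: lead(x⁵ − 80x³ + 16x² + 56x − 55) ÷ lead(D) = x⁵ ÷ x = x⁴. Subtract (x⁴)·D = x⁵ + 9x⁴. Remainder: −9x⁴ − 80x³ + 16x² + 56x − 55.
Step 5: lead(−9x⁴ − 80x³ + 16x² + 56x − 55) ÷ lead(D) = −9x⁴ ÷ x = −9x³. Subtract (−9x³)·D = −9x⁴ − 81x³. Remainder: x³ + 16x² + 56x − 55.
Step 6: lead(x³ + 16x² + 56x − 55) ÷ lead(D) = x³ ÷ x = x². Subtract (x²)·D = x³ + 9x². Remainder: 7x² + 56x − 55.
Step 7: lead(7x² + 56x − 55) ÷ lead(D) = 7x² ÷ x = 7x. Subtract (7x)·D = 7x² + 63x. Remainder: −7x − 55.
Step 8: lead(−7x − 55) ÷ lead(D) = −7x ÷ x = −7. Subtract (−7)·D = −7x − 63. Remainder: 8.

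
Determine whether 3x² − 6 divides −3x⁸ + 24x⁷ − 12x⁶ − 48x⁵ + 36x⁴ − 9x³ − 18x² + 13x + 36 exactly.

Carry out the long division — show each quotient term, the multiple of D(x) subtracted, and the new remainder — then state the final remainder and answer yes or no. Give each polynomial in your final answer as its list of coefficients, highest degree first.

Step 1: lead(−3x⁸ + 24x⁷ − 12x⁶ − 48x⁵ + 36x⁴ − 9x³ − 18x² + 13x + 36) ÷ lead(D) = −3x⁸ ÷ 3x² = −x⁶. Subtract (−x⁶)·D = −3x⁸ + 6x⁶. Remainder: 24x⁷ − 18x⁶ − 48x⁵ + 36x⁴ − 9x³ − 18x² + 13x + 36.
Step 2: lead(24x⁷ − 18x⁶ − 48x⁵ + 36x⁴ − 9x³ − 18x² + 13x + 36) ÷ lead(D) = 24x⁷ ÷ 3x² = 8x⁵. Subtract (8x⁵)·D = 24x⁷ − 48x⁵. Remainder: −18x⁶ + 36x⁴ − 9x³ − 18x² + 13x + 36.
Step 3: lead(−18x⁶ + 36x⁴ − 9x³ − 18x² + 13x + 36) ÷ lead(D) = −18x⁶ ÷ 3x² = −6x⁴. Subtract (−6x⁴)·D = −18x⁶ + 36x⁴. Remainder: −9x³ − 18x² + 13x + 36.
Step 4: lead(−9x³ − 18x² + 13x + 36) ÷ lead(D) = −9x³ ÷ 3x² = −3x. Subtract (−3x)·D = −9x³ + 18x. Remainder: −18x² − 5x + 36.
Step 5: lead(−18x² − 5x + 36) ÷ lead(D) = −18x² ÷ 3x² = −6. Subtract (−6)·D = −18x² + 36. Remainder: −5x.

R = [-5, 0], so D(x) is not a factor of P(x). no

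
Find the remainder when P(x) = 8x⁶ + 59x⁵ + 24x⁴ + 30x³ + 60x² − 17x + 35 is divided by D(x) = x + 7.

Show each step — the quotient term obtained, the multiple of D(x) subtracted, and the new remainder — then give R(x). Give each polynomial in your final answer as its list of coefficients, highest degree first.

R = [7]

Step 1: lead(8x⁶ + 59x⁵ + 24x⁴ + 30x³ + 60x² − 17x + 35) ÷ lead(D) = 8x⁶ ÷ x = 8x⁵. Subtract (8x⁵)·D = 8x⁶ + 56x⁵. Remainder: 3x⁵ + 24x⁴ + 30x³ + 60x² − 17x + 35.
Step 2: lead(3x⁵ + 24x⁴ + 30x³ + 60x² − 17x + 35) ÷ lead(D) = 3x⁵ ÷ x = 3x⁴. Subtract (3x⁴)·D = 3x⁵ + 21x⁴. Remainder: 3x⁴ + 30x³ + 60x² − 17x + 35.
Step 3: lead(3x⁴ + 30x³ + 60x² − 17x + 35) ÷ lead(D) = 3x⁴ ÷ x = 3x³. Subtract (3x³)·D = 3x⁴ + 21x³. Remainder: 9x³ + 60x² − 17x + 35.
Step 4: lead(9x³ + 60x² − 17x + 35) ÷ lead(D) = 9x³ ÷ x = 9x². Subtract (9x²)·D = 9x³ + 63x². Remainder: −3x² − 17x + 35.
Step 5: lead(−3x² − 17x + 35) ÷ lead(D) = −3x² ÷ x = −3x. Subtract (−3x)·D = −3x² − 21x. Remainder: 4x + 35.
Step 6: lead(4x + 35) ÷ lead(D) = 4x ÷ x = 4. Subtract (4)·D = 4x + 28. Remainder: 7.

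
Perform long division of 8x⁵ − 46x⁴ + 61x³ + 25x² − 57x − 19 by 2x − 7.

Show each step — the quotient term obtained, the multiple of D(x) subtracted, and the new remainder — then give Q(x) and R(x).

Q(x) = 4x⁴ − 9x³ − x² + 9x + 3; R(x) = 2

Step 1: lead(8x⁵ − 46x⁴ + 61x³ + 25x² − 57x − 19) ÷ lead(D) = 8x⁵ ÷ 2x = 4x⁴. Subtract (4x⁴)·D = 8x⁵ − 28x⁴. Remainder: −18x⁴ + 61x³ + 25x² − 57x − 19.
Step 2: lead(−18x⁴ + 61x³ + 25x² − 57x − 19) ÷ lead(D) = −18x⁴ ÷ 2x = −9x³. Subtract (−9x³)·D = −18x⁴ + 63x³. Remainder: −2x³ + 25x² − 57x − 19.
Step 3: lead(−2x³ + 25x² − 57x − 19) ÷ lead(D) = −2x³ ÷ 2x = −x². Subtract (−x²)·D = −2x³ + 7x². Remainder: 18x² − 57x − 19.
Step 4: lead(18x² − 57x − 19) ÷ lead(D) = 18x² ÷ 2x = 9x. Subtract (9x)·D = 18x² − 63x. Remainder: 6x − 19.
Step 5: lead(6x − 19) ÷ lead(D) = 6x ÷ 2x = 3. Subtract (3)·D = 6x − 21. Remainder: 2.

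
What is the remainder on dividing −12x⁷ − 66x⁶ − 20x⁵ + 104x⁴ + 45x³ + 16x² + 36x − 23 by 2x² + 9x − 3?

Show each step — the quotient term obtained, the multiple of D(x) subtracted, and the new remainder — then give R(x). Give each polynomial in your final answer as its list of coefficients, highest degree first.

Step 1: lead(−12x⁷ − 66x⁶ − 20x⁵ + 104x⁴ + 45x³ + 16x² + 36x − 23) ÷ lead(D) = −12x⁷ ÷ 2x² = −6x⁵. Subtract (−6x⁵)·D = −12x⁷ − 54x⁶ + 18x⁵. Remainder: −12x⁶ − 38x⁵ + 104x⁴ + 45x³ + 16x² + 36x − 23.
Step 2: lead(−12x⁶ − 38x⁵ + 104x⁴ + 45x³ + 16x² + 36x − 23) ÷ lead(D) = −12x⁶ ÷ 2x² = −6x⁴. Subtract (−6x⁴)·D = −12x⁶ − 54x⁵ + 18x⁴. Remainder: 16x⁵ + 86x⁴ + 45x³ + 16x² + 36x − 23.
Step 3: lead(16x⁵ + 86x⁴ + 45x³ + 16x² + 36x − 23) ÷ lead(D) = 16x⁵ ÷ 2x² = 8x³. Subtract (8x³)·D = 16x⁵ + 72x⁴ − 24x³. Remainder: 14x⁴ + 69x³ + 16x² + 36x − 23.
Step 4: lead(14x⁴ + 69x³ + 16x² + 36x − 23) ÷ lead(D) = 14x⁴ ÷ 2x² = 7x². Subtract (7x²)·D = 14x⁴ + 63x³ − 21x². Remainder: 6x³ + 37x² + 36x − 23.
Step 5: lead(6x³ + 37x² + 36x − 23) ÷ lead(D) = 6x³ ÷ 2x² = 3x. Subtract (3x)·D = 6x³ + 27x² − 9x. Remainder: 10x² + 45x − 23.
Step 6: lead(10x² + 45x − 23) ÷ lead(D) = 10x² ÷ 2x² = 5. Subtract (5)·D = 10x² + 45x − 15. Remainder: −8.

R = [-8]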